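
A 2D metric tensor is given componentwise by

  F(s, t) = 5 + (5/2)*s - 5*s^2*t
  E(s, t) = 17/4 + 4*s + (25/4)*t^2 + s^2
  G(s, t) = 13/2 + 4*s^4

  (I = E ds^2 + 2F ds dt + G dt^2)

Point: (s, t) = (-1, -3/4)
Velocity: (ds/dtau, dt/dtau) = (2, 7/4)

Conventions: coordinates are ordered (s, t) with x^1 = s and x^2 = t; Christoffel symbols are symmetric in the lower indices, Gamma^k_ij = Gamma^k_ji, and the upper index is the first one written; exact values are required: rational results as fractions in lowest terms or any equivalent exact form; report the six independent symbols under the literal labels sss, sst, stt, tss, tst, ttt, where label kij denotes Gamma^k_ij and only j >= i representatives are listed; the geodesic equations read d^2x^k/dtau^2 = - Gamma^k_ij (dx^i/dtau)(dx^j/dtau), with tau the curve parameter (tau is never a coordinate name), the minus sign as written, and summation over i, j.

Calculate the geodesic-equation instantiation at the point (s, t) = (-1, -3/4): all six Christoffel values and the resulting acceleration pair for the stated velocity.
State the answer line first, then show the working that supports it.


Answer: Gamma_sss = 1594/1405, Gamma_sst = 20/281, Gamma_stt = 4032/1405, Gamma_tss = -1585/2248, Gamma_tst = -226/281, Gamma_ttt = -480/281; accelerations (d^2s/dtau^2, d^2t/dtau^2) = (-19424/1405, 7689/562)

E = 305/64, F = 25/4, G = 21/2 at the point
E_s = 2, E_t = -75/8, F_s = -5, F_t = -5, G_s = -16, G_t = 0
EG - F^2 = 1405/128;  g^inv = (128/1405) * [[21/2, -25/4], [-25/4, 305/64]]
first-kind symbols [ij,l] = (1/2)(d_i g_jl + d_j g_il - d_l g_ij): [ss,s] = E_s/2 = 1, [ss,t] = F_s - E_t/2 = -5/16, [st,s] = E_t/2 = -75/16, [st,t] = G_s/2 = -8, [tt,s] = F_t - G_s/2 = 3, [tt,t] = G_t/2 = 0
Gamma^s_ij = (G*[ij,s] - F*[ij,t])/(EG - F^2), Gamma^t_ij = (E*[ij,t] - F*[ij,s])/(EG - F^2)
Gamma_sss = 1594/1405, Gamma_sst = 20/281, Gamma_stt = 4032/1405, Gamma_tss = -1585/2248, Gamma_tst = -226/281, Gamma_ttt = -480/281
d^2s/dtau^2 = -(Gamma_sss*(2)^2 + 2*Gamma_sst*(2)*(7/4) + Gamma_stt*(7/4)^2) = -19424/1405
d^2t/dtau^2 = -(Gamma_tss*(2)^2 + 2*Gamma_tst*(2)*(7/4) + Gamma_ttt*(7/4)^2) = 7689/562


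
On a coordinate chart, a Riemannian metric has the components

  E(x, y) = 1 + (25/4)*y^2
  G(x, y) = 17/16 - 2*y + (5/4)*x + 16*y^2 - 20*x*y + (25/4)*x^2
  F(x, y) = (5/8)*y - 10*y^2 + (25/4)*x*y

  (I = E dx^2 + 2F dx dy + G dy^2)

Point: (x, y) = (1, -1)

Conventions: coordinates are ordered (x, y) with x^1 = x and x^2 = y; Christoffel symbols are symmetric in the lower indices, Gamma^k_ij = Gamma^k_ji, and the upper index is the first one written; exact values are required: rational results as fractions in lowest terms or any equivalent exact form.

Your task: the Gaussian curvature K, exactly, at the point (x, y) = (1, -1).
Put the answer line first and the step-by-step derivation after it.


Answer: K = -64/28561

E = 29/4, F = -135/8, G = 745/16, EG - F^2 = 845/16 at the point
E_x = 0, E_y = -25/2, F_x = -25/4, F_y = 215/8, G_x = 135/4, G_y = -54
E_yy = 25/2, F_xy = 25/4, G_xx = 25/2
Brioschi: K = (det M1 - det M2) / (EG - F^2)^2 with the standard first/second-derivative matrices M1, M2.
M1 = [[-E_yy/2 + F_xy - G_xx/2, E_x/2, F_x - E_y/2], [F_y - G_x/2, E, F], [G_y/2, F, G]] = [[-25/4, 0, 0], [10, 29/4, -135/8], [-27, -135/8, 745/16]]; det M1 = -21125/64
M2 = [[0, E_y/2, G_x/2], [E_y/2, E, F], [G_x/2, F, G]] = [[0, -25/4, 135/8], [-25/4, 29/4, -135/8], [135/8, -135/8, 745/16]]; det M2 = -20725/64
det M1 - det M2 = -25/4; K = -25/4 / (845/16)^2 = -64/28561


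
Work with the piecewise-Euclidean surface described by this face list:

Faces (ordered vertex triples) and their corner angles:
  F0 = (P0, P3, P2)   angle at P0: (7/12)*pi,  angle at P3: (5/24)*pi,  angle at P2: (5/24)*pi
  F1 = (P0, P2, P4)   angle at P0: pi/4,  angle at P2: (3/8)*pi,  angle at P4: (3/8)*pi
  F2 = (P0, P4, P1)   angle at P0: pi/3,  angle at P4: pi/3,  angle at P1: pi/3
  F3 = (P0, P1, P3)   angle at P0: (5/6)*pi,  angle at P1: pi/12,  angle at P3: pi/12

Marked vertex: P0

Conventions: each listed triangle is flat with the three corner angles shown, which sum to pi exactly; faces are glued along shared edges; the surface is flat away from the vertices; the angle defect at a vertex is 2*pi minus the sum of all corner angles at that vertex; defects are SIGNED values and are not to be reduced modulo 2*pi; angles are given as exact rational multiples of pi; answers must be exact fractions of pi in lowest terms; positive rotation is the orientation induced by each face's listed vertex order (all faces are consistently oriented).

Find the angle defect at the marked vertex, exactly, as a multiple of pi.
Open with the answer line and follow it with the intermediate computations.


Answer: defect(P0) = 0

Sum of corner angles at P0: 2*pi
defect = 2*pi - 2*pi


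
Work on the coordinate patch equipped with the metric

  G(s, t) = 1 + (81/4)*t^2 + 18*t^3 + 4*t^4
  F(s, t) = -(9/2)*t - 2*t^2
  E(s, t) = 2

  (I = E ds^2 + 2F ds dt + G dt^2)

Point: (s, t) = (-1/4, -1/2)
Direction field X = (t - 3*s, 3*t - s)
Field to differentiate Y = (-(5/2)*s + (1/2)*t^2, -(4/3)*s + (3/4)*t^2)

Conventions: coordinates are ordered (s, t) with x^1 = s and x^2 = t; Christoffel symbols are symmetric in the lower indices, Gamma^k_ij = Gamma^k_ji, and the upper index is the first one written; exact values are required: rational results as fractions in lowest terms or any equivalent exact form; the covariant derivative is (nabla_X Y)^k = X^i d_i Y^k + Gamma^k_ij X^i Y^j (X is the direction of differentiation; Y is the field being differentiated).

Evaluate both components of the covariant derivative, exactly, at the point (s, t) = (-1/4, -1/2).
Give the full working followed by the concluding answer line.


E = 2, F = 7/4, G = 65/16 at the point
E_s = 0, E_t = 0, F_s = 0, F_t = -5/2, G_s = 0, G_t = -35/4
EG - F^2 = 81/16;  g^inv = (16/81) * [[65/16, -7/4], [-7/4, 2]]
first-kind symbols [ij,l] = (1/2)(d_i g_jl + d_j g_il - d_l g_ij): [ss,s] = E_s/2 = 0, [ss,t] = F_s - E_t/2 = 0, [st,s] = E_t/2 = 0, [st,t] = G_s/2 = 0, [tt,s] = F_t - G_s/2 = -5/2, [tt,t] = G_t/2 = -35/8
Gamma^s_ij = (G*[ij,s] - F*[ij,t])/(EG - F^2), Gamma^t_ij = (E*[ij,t] - F*[ij,s])/(EG - F^2)
Gamma_sss = 0, Gamma_sst = 0, Gamma_stt = -40/81, Gamma_tss = 0, Gamma_tst = 0, Gamma_ttt = -70/81
X = (1/4, -5/4), Y = (3/4, 25/48) at the point

Answer: (nabla_X Y)^s = 625/1944, (nabla_X Y)^t = 9073/7776


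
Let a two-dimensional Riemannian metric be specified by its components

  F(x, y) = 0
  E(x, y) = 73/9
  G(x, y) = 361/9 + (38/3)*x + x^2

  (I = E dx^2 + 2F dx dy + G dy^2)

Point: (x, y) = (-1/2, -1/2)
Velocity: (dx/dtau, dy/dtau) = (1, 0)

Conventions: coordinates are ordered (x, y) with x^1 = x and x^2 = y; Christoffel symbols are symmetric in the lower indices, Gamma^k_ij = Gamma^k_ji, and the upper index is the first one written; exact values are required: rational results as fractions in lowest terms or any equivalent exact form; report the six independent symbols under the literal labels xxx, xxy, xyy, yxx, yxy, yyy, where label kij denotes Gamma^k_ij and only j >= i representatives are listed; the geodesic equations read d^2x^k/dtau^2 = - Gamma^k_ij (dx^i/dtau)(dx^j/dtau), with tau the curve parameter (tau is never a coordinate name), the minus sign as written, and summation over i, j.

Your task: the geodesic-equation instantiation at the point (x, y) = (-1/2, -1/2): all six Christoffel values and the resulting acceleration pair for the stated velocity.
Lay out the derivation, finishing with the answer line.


E = 73/9, F = 0, G = 1225/36 at the point
E_x = 0, E_y = 0, F_x = 0, F_y = 0, G_x = 35/3, G_y = 0
EG - F^2 = 89425/324;  g^inv = (324/89425) * [[1225/36, 0], [0, 73/9]]
first-kind symbols [ij,l] = (1/2)(d_i g_jl + d_j g_il - d_l g_ij): [xx,x] = E_x/2 = 0, [xx,y] = F_x - E_y/2 = 0, [xy,x] = E_y/2 = 0, [xy,y] = G_x/2 = 35/6, [yy,x] = F_y - G_x/2 = -35/6, [yy,y] = G_y/2 = 0
Gamma^x_ij = (G*[ij,x] - F*[ij,y])/(EG - F^2), Gamma^y_ij = (E*[ij,y] - F*[ij,x])/(EG - F^2)
Gamma_xxx = 0, Gamma_xxy = 0, Gamma_xyy = -105/146, Gamma_yxx = 0, Gamma_yxy = 6/35, Gamma_yyy = 0
d^2x/dtau^2 = -(Gamma_xxx*(1)^2 + 2*Gamma_xxy*(1)*(0) + Gamma_xyy*(0)^2) = 0
d^2y/dtau^2 = -(Gamma_yxx*(1)^2 + 2*Gamma_yxy*(1)*(0) + Gamma_yyy*(0)^2) = 0

Answer: Gamma_xxx = 0, Gamma_xxy = 0, Gamma_xyy = -105/146, Gamma_yxx = 0, Gamma_yxy = 6/35, Gamma_yyy = 0; accelerations (d^2x/dtau^2, d^2y/dtau^2) = (0, 0)


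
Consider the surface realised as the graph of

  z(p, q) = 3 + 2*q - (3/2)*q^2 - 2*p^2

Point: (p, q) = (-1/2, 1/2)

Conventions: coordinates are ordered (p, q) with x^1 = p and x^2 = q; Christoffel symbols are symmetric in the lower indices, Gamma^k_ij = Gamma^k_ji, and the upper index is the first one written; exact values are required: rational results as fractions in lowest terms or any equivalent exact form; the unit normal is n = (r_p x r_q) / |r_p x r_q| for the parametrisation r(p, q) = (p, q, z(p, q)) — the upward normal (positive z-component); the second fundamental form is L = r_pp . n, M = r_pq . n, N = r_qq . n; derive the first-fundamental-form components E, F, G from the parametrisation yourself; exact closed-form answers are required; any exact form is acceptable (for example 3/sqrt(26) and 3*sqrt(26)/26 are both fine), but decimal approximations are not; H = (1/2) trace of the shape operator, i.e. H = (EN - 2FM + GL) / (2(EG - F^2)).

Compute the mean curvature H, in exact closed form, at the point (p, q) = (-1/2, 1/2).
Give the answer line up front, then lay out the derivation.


Answer: H = -80*sqrt(21)/441

z_p = 2, z_q = 1/2, z_pp = -4, z_pq = 0, z_qq = -3
E = 5, F = 1, G = 5/4; answer radicand W^2 = 21/4
unnormalised second-form numerators: l = -4, m = 0, n = -3; L = l/sqrt(21/4), and similarly M = m/sqrt(W^2), N = n/sqrt(W^2)
H = (E*n - 2*F*m + G*l) / (2*(EG - F^2)*sqrt(W^2)); E*n - 2*F*m + G*l = -20, EG - F^2 = 21/4, so H = (-40/21)/sqrt(21/4)


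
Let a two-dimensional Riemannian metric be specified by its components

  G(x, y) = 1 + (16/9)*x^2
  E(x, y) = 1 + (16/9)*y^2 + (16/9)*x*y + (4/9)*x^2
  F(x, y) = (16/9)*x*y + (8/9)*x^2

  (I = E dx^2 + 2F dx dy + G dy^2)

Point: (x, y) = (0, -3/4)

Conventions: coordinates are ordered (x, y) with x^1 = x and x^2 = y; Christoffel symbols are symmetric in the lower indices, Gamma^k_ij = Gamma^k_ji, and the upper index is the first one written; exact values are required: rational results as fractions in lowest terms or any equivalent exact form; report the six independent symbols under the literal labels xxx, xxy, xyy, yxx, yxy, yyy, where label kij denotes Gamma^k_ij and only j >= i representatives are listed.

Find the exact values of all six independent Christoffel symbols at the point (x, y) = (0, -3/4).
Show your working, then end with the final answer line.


E = 2, F = 0, G = 1 at the point
E_x = -4/3, E_y = -8/3, F_x = -4/3, F_y = 0, G_x = 0, G_y = 0
EG - F^2 = 2;  g^inv = (1/2) * [[1, 0], [0, 2]]
first-kind symbols [ij,l] = (1/2)(d_i g_jl + d_j g_il - d_l g_ij): [xx,x] = E_x/2 = -2/3, [xx,y] = F_x - E_y/2 = 0, [xy,x] = E_y/2 = -4/3, [xy,y] = G_x/2 = 0, [yy,x] = F_y - G_x/2 = 0, [yy,y] = G_y/2 = 0
Gamma^x_ij = (G*[ij,x] - F*[ij,y])/(EG - F^2), Gamma^y_ij = (E*[ij,y] - F*[ij,x])/(EG - F^2)

Answer: Gamma_xxx = -1/3, Gamma_xxy = -2/3, Gamma_xyy = 0, Gamma_yxx = 0, Gamma_yxy = 0, Gamma_yyy = 0


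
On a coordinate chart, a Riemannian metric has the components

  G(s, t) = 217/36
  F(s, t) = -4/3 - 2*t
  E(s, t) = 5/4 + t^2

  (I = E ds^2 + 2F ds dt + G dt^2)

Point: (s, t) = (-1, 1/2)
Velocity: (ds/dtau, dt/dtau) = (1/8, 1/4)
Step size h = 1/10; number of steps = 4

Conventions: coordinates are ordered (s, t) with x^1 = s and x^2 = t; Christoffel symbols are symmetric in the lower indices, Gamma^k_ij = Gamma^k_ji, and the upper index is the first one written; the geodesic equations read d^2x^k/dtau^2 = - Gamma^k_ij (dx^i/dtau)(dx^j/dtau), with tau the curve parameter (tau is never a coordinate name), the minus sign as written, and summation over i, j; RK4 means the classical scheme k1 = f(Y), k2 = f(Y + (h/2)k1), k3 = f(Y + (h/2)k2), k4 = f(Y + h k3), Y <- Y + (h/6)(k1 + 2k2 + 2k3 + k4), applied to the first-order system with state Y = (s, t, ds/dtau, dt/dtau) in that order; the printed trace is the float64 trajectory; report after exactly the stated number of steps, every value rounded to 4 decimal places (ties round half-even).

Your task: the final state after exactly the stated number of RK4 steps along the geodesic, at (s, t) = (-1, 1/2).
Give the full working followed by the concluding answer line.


f(Y) = (ds/dtau, dt/dtau, -Gamma^s_ij Y'^i Y'^j, -Gamma^t_ij Y'^i Y'^j) with the Gammas evaluated at the stage position; h = 0.100000; intermediate values shown to 6 dp
step 0: s = -1.0000, t = 0.5000, ds/dtau = 0.1250, dt/dtau = 0.2500
step 1:
  k1: at (s, t) = (-1.000000, 0.500000), (ds/dtau, dt/dtau) = (0.125000, 0.250000); Gamma_sss = -0.324324, Gamma_sst = 0.837838, Gamma_stt = -3.351351, Gamma_tss = -0.208494, Gamma_tst = 0.324324, Gamma_ttt = -1.297297; k1 = (0.125000, 0.250000, 0.162162, 0.064069)
  k2: at (s, t) = (-0.993750, 0.512500), (ds/dtau, dt/dtau) = (0.133108, 0.253203); Gamma_sss = -0.339868, Gamma_sst = 0.868685, Gamma_stt = -3.389992, Gamma_tss = -0.217995, Gamma_tst = 0.339868, Gamma_ttt = -1.326315; k2 = (0.133108, 0.253203, 0.164805, 0.065986)
  k3: at (s, t) = (-0.993345, 0.512660), (ds/dtau, dt/dtau) = (0.133240, 0.253299); Gamma_sss = -0.340070, Gamma_sst = 0.869084, Gamma_stt = -3.390489, Gamma_tss = -0.218118, Gamma_tst = 0.340070, Gamma_ttt = -1.326689; k3 = (0.133240, 0.253299, 0.164910, 0.066039)
  k4: at (s, t) = (-0.986676, 0.525330), (ds/dtau, dt/dtau) = (0.141491, 0.256604); Gamma_sss = -0.356318, Gamma_sst = 0.900927, Gamma_stt = -3.429947, Gamma_tss = -0.228076, Gamma_tst = 0.356318, Gamma_ttt = -1.356548; k4 = (0.141491, 0.256604, 0.167560, 0.068015)
  Y <- Y + (h/6)(k1 + 2k2 + 2k3 + k4): s = -0.9867, t = 0.5253, ds/dtau = 0.1415, dt/dtau = 0.2566
step 2:
  k1: at (s, t) = (-0.986680, 0.525327), (ds/dtau, dt/dtau) = (0.141486, 0.256602); Gamma_sss = -0.356314, Gamma_sst = 0.900919, Gamma_stt = -3.429937, Gamma_tss = -0.228073, Gamma_tst = 0.356314, Gamma_ttt = -1.356541; k1 = (0.141486, 0.256602, 0.167559, 0.068014)
  k2: at (s, t) = (-0.979606, 0.538157), (ds/dtau, dt/dtau) = (0.149864, 0.260003); Gamma_sss = -0.373273, Gamma_sst = 0.933750, Gamma_stt = -3.470179, Gamma_tss = -0.238498, Gamma_tst = 0.373273, Gamma_ttt = -1.387229; k2 = (0.149864, 0.260003, 0.170206, 0.070046)
  k3: at (s, t) = (-0.979187, 0.538327), (ds/dtau, dt/dtau) = (0.149996, 0.260105); Gamma_sss = -0.373502, Gamma_sst = 0.934189, Gamma_stt = -3.470714, Gamma_tss = -0.238639, Gamma_tst = 0.373502, Gamma_ttt = -1.387638; k3 = (0.149996, 0.260105, 0.170318, 0.070105)
  k4: at (s, t) = (-0.971681, 0.551337), (ds/dtau, dt/dtau) = (0.158518, 0.263613); Gamma_sss = -0.391236, Gamma_sst = 0.968094, Gamma_stt = -3.511803, Gamma_tss = -0.249576, Gamma_tst = 0.391236, Gamma_ttt = -1.419226; k4 = (0.158518, 0.263613, 0.172964, 0.072198)
  Y <- Y + (h/6)(k1 + 2k2 + 2k3 + k4): s = -0.9717, t = 0.5513, ds/dtau = 0.1585, dt/dtau = 0.2636
step 3:
  k1: at (s, t) = (-0.971685, 0.551334), (ds/dtau, dt/dtau) = (0.158512, 0.263611); Gamma_sss = -0.391232, Gamma_sst = 0.968085, Gamma_stt = -3.511792, Gamma_tss = -0.249574, Gamma_tst = 0.391232, Gamma_ttt = -1.419218; k1 = (0.158512, 0.263611, 0.172963, 0.072198)
  k2: at (s, t) = (-0.963759, 0.564515), (ds/dtau, dt/dtau) = (0.167160, 0.267221); Gamma_sss = -0.409750, Gamma_sst = 1.003055, Gamma_stt = -3.553689, Gamma_tss = -0.261036, Gamma_tst = 0.409750, Gamma_ttt = -1.451691; k2 = (0.167160, 0.267221, 0.175597, 0.074349)
  k3: at (s, t) = (-0.963327, 0.564695), (ds/dtau, dt/dtau) = (0.167292, 0.267328); Gamma_sss = -0.410008, Gamma_sst = 1.003538, Gamma_stt = -3.554265, Gamma_tss = -0.261196, Gamma_tst = 0.410008, Gamma_ttt = -1.452139; k3 = (0.167292, 0.267328, 0.175718, 0.074414)
  k4: at (s, t) = (-0.954956, 0.578067), (ds/dtau, dt/dtau) = (0.176084, 0.271052); Gamma_sss = -0.429380, Gamma_sst = 1.039663, Gamma_stt = -3.597035, Gamma_tss = -0.273234, Gamma_tst = 0.429380, Gamma_ttt = -1.485572; k4 = (0.176084, 0.271052, 0.178343, 0.076629)
  Y <- Y + (h/6)(k1 + 2k2 + 2k3 + k4): s = -0.9550, t = 0.5781, ds/dtau = 0.1761, dt/dtau = 0.2710
step 4:
  k1: at (s, t) = (-0.954960, 0.578063), (ds/dtau, dt/dtau) = (0.176078, 0.271050); Gamma_sss = -0.429375, Gamma_sst = 1.039654, Gamma_stt = -3.597023, Gamma_tss = -0.273231, Gamma_tst = 0.429375, Gamma_ttt = -1.485563; k1 = (0.176078, 0.271050, 0.178342, 0.076628)
  k2: at (s, t) = (-0.946156, 0.591616), (ds/dtau, dt/dtau) = (0.184995, 0.274881); Gamma_sss = -0.449610, Gamma_sst = 1.076924, Gamma_stt = -3.640621, Gamma_tss = -0.285858, Gamma_tst = 0.449610, Gamma_ttt = -1.519940; k2 = (0.184995, 0.274881, 0.180945, 0.078902)
  k3: at (s, t) = (-0.945710, 0.591807), (ds/dtau, dt/dtau) = (0.185125, 0.274995); Gamma_sss = -0.449901, Gamma_sst = 1.077456, Gamma_stt = -3.641239, Gamma_tss = -0.286040, Gamma_tst = 0.449901, Gamma_ttt = -1.520429; k3 = (0.185125, 0.274995, 0.181074, 0.078974)
  k4: at (s, t) = (-0.936447, 0.605563), (ds/dtau, dt/dtau) = (0.194185, 0.278947); Gamma_sss = -0.471076, Gamma_sst = 1.115970, Gamma_stt = -3.685728, Gamma_tss = -0.299314, Gamma_tst = 0.471076, Gamma_ttt = -1.555828; k4 = (0.194185, 0.278947, 0.183657, 0.081314)
  Y <- Y + (h/6)(k1 + 2k2 + 2k3 + k4): s = -0.9365, t = 0.6056, ds/dtau = 0.1942, dt/dtau = 0.2789

Answer: s = -0.9365, t = 0.6056, ds/dtau = 0.1942, dt/dtau = 0.2789


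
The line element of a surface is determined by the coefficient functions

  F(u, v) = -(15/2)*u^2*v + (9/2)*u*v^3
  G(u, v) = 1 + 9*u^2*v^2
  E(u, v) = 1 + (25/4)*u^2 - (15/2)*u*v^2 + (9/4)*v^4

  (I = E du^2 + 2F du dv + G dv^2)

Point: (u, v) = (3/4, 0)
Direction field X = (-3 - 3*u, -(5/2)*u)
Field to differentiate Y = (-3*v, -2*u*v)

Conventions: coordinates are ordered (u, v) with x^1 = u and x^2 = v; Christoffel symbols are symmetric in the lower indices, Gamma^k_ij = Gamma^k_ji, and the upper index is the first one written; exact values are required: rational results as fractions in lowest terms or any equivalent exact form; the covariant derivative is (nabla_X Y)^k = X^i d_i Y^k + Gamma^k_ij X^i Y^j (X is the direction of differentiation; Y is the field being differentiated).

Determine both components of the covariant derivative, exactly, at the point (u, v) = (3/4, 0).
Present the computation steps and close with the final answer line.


E = 289/64, F = 0, G = 1 at the point
E_u = 75/8, E_v = 0, F_u = 0, F_v = -135/32, G_u = 0, G_v = 0
EG - F^2 = 289/64;  g^inv = (64/289) * [[1, 0], [0, 289/64]]
first-kind symbols [ij,l] = (1/2)(d_i g_jl + d_j g_il - d_l g_ij): [uu,u] = E_u/2 = 75/16, [uu,v] = F_u - E_v/2 = 0, [uv,u] = E_v/2 = 0, [uv,v] = G_u/2 = 0, [vv,u] = F_v - G_u/2 = -135/32, [vv,v] = G_v/2 = 0
Gamma^u_ij = (G*[ij,u] - F*[ij,v])/(EG - F^2), Gamma^v_ij = (E*[ij,v] - F*[ij,u])/(EG - F^2)
Gamma_uuu = 300/289, Gamma_uuv = 0, Gamma_uvv = -270/289, Gamma_vuu = 0, Gamma_vuv = 0, Gamma_vvv = 0
X = (-21/4, -15/8), Y = (0, 0) at the point

Answer: (nabla_X Y)^u = 45/8, (nabla_X Y)^v = 45/16


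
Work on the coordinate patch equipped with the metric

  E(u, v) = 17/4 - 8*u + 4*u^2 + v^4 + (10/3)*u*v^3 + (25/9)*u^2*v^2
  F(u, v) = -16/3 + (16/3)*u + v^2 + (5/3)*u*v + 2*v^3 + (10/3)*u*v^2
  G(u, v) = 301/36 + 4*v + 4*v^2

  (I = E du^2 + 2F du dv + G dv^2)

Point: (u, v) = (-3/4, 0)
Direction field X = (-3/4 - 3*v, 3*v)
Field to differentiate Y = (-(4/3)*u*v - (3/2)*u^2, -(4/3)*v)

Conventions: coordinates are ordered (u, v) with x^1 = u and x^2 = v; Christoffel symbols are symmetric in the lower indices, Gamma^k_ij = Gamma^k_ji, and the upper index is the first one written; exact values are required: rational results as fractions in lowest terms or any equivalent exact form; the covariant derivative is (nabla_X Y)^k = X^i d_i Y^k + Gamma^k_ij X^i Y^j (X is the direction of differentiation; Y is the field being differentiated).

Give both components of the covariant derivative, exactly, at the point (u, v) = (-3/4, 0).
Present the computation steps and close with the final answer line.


E = 25/2, F = -28/3, G = 301/36 at the point
E_u = -14, E_v = 0, F_u = 16/3, F_v = -5/4, G_u = 0, G_v = 4
EG - F^2 = 1253/72;  g^inv = (72/1253) * [[301/36, 28/3], [28/3, 25/2]]
first-kind symbols [ij,l] = (1/2)(d_i g_jl + d_j g_il - d_l g_ij): [uu,u] = E_u/2 = -7, [uu,v] = F_u - E_v/2 = 16/3, [uv,u] = E_v/2 = 0, [uv,v] = G_u/2 = 0, [vv,u] = F_v - G_u/2 = -5/4, [vv,v] = G_v/2 = 2
Gamma^u_ij = (G*[ij,u] - F*[ij,v])/(EG - F^2), Gamma^v_ij = (E*[ij,v] - F*[ij,u])/(EG - F^2)
Gamma_uuu = -90/179, Gamma_uuv = 0, Gamma_uvv = 169/358, Gamma_vuu = 96/1253, Gamma_vuv = 0, Gamma_vvv = 960/1253
X = (-3/4, 0), Y = (-27/32, 0) at the point

Answer: (nabla_X Y)^u = -22977/11456, (nabla_X Y)^v = 243/5012


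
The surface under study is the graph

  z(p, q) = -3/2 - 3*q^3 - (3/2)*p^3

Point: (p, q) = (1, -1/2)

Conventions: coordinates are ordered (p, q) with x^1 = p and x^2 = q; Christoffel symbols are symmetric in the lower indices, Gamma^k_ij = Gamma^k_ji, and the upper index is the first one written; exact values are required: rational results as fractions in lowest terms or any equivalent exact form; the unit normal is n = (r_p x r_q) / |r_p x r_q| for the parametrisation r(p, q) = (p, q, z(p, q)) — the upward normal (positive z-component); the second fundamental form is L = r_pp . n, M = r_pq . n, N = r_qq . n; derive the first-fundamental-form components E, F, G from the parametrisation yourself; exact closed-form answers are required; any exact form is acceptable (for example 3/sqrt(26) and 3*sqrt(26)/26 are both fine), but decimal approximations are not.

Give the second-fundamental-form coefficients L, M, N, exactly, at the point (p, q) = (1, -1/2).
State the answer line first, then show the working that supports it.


Answer: L = -36*sqrt(421)/421, M = 0, N = 36*sqrt(421)/421

z_p = -9/2, z_q = -9/4, z_pp = -9, z_pq = 0, z_qq = 9
E = 85/4, F = 81/8, G = 97/16; answer radicand W^2 = 421/16
unnormalised second-form numerators: l = -9, m = 0, n = 9; L = l/sqrt(421/16), and similarly M = m/sqrt(W^2), N = n/sqrt(W^2)


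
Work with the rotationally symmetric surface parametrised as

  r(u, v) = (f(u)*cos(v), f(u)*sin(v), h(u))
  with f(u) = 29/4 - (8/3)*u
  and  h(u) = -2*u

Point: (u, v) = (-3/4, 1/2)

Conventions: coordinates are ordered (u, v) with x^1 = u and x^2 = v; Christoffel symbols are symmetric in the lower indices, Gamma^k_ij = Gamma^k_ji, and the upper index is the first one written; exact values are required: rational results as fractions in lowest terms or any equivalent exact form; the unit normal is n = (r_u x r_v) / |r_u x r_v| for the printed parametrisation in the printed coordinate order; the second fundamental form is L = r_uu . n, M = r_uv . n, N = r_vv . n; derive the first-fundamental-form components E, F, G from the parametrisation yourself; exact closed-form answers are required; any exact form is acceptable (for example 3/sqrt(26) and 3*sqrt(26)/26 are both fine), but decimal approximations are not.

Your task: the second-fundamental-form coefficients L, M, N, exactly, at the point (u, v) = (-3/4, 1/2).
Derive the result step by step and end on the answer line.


f = 37/4, f' = -8/3, f'' = 0, h' = -2, h'' = 0
E = 100/9, F = 0, G = 1369/16; answer radicand W^2 = 100/9
unnormalised second-form numerators: l = 0, m = 0, n = -37/2; L = l/sqrt(100/9), and similarly M = m/sqrt(W^2), N = n/sqrt(W^2)

Answer: L = 0, M = 0, N = -111/20


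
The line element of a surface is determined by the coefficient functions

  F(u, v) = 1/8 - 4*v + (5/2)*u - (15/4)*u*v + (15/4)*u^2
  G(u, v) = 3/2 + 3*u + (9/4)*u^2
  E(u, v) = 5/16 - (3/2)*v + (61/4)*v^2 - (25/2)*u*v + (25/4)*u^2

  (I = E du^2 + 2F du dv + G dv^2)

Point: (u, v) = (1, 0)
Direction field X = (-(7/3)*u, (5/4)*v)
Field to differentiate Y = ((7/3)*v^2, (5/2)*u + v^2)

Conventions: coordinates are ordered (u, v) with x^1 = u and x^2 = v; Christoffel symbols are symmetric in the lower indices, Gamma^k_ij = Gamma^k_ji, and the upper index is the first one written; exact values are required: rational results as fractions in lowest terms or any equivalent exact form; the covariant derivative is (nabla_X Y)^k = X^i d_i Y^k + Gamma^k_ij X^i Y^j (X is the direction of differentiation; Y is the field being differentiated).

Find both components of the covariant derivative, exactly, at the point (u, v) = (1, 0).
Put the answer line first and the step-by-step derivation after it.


Answer: (nabla_X Y)^u = 8855/78, (nabla_X Y)^v = -54425/468

E = 105/16, F = 51/8, G = 27/4 at the point
E_u = 25/2, E_v = -14, F_u = 10, F_v = -31/4, G_u = 15/2, G_v = 0
EG - F^2 = 117/32;  g^inv = (32/117) * [[27/4, -51/8], [-51/8, 105/16]]
first-kind symbols [ij,l] = (1/2)(d_i g_jl + d_j g_il - d_l g_ij): [uu,u] = E_u/2 = 25/4, [uu,v] = F_u - E_v/2 = 17, [uv,u] = E_v/2 = -7, [uv,v] = G_u/2 = 15/4, [vv,u] = F_v - G_u/2 = -23/2, [vv,v] = G_v/2 = 0
Gamma^u_ij = (G*[ij,u] - F*[ij,v])/(EG - F^2), Gamma^v_ij = (E*[ij,v] - F*[ij,u])/(EG - F^2)
Gamma_uuu = -706/39, Gamma_uuv = -253/13, Gamma_uvv = -276/13, Gamma_vuu = 255/13, Gamma_vuv = 1477/78, Gamma_vvv = 782/39
X = (-7/3, 0), Y = (0, 5/2) at the point


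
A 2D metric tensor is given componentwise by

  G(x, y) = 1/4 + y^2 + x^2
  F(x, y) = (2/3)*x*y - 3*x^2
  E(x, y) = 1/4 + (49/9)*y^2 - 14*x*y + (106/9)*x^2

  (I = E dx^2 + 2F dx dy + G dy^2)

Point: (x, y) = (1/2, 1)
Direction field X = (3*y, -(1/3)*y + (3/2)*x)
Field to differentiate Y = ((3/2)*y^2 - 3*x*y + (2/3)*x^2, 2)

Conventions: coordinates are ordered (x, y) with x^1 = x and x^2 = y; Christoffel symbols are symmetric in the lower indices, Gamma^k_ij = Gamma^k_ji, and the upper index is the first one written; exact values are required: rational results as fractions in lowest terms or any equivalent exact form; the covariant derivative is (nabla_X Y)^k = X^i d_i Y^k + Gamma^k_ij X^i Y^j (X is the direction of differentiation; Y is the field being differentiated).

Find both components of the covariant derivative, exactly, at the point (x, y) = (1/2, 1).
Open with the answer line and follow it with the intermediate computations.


Answer: (nabla_X Y)^x = 9733/7896, (nabla_X Y)^y = 29012/8883

E = 59/36, F = -5/12, G = 3/2 at the point
E_x = -20/9, E_y = 35/9, F_x = -7/3, F_y = 1/3, G_x = 1, G_y = 2
EG - F^2 = 329/144;  g^inv = (144/329) * [[3/2, 5/12], [5/12, 59/36]]
first-kind symbols [ij,l] = (1/2)(d_i g_jl + d_j g_il - d_l g_ij): [xx,x] = E_x/2 = -10/9, [xx,y] = F_x - E_y/2 = -77/18, [xy,x] = E_y/2 = 35/18, [xy,y] = G_x/2 = 1/2, [yy,x] = F_y - G_x/2 = -1/6, [yy,y] = G_y/2 = 1
Gamma^x_ij = (G*[ij,x] - F*[ij,y])/(EG - F^2), Gamma^y_ij = (E*[ij,y] - F*[ij,x])/(EG - F^2)
Gamma_xxx = -1490/987, Gamma_xxy = 450/329, Gamma_xyy = 24/329, Gamma_yxx = -9686/2961, Gamma_yxy = 704/987, Gamma_yyy = 226/329
X = (3, 5/12), Y = (1/6, 2) at the point


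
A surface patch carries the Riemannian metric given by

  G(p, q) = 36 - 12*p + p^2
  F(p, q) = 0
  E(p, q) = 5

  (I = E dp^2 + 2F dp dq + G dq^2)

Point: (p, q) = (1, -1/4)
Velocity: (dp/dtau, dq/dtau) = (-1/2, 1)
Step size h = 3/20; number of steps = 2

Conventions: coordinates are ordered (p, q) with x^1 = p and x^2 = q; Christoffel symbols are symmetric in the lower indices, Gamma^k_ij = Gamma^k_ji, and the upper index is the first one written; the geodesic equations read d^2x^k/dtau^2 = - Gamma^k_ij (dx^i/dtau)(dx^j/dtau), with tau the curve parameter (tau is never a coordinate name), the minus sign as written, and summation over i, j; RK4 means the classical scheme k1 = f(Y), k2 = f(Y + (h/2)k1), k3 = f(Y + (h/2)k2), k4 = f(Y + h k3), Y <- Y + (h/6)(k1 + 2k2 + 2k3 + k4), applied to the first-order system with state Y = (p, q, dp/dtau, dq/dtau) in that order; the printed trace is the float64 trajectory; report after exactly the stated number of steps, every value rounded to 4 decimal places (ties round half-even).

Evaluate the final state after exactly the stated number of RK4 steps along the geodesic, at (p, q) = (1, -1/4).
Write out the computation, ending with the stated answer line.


f(Y) = (dp/dtau, dq/dtau, -Gamma^p_ij Y'^i Y'^j, -Gamma^q_ij Y'^i Y'^j) with the Gammas evaluated at the stage position; h = 0.150000; intermediate values shown to 6 dp
step 0: p = 1.0000, q = -0.2500, dp/dtau = -0.5000, dq/dtau = 1.0000
step 1:
  k1: at (p, q) = (1.000000, -0.250000), (dp/dtau, dq/dtau) = (-0.500000, 1.000000); Gamma_ppp = 0.000000, Gamma_ppq = 0.000000, Gamma_pqq = 1.000000, Gamma_qpp = 0.000000, Gamma_qpq = -0.200000, Gamma_qqq = 0.000000; k1 = (-0.500000, 1.000000, -1.000000, -0.200000)
  k2: at (p, q) = (0.962500, -0.175000), (dp/dtau, dq/dtau) = (-0.575000, 0.985000); Gamma_ppp = 0.000000, Gamma_ppq = 0.000000, Gamma_pqq = 1.007500, Gamma_qpp = 0.000000, Gamma_qpq = -0.198511, Gamma_qqq = 0.000000; k2 = (-0.575000, 0.985000, -0.977502, -0.224864)
  k3: at (p, q) = (0.956875, -0.176125), (dp/dtau, dq/dtau) = (-0.573313, 0.983135); Gamma_ppp = 0.000000, Gamma_ppq = 0.000000, Gamma_pqq = 1.008625, Gamma_qpp = 0.000000, Gamma_qpq = -0.198290, Gamma_qqq = 0.000000; k3 = (-0.573313, 0.983135, -0.974891, -0.223530)
  k4: at (p, q) = (0.914003, -0.102530), (dp/dtau, dq/dtau) = (-0.646234, 0.966471); Gamma_ppp = 0.000000, Gamma_ppq = 0.000000, Gamma_pqq = 1.017199, Gamma_qpp = 0.000000, Gamma_qpq = -0.196618, Gamma_qqq = 0.000000; k4 = (-0.646234, 0.966471, -0.950131, -0.245602)
  Y <- Y + (h/6)(k1 + 2k2 + 2k3 + k4): p = 0.9139, q = -0.1024, dp/dtau = -0.6464, dq/dtau = 0.9664
step 2:
  k1: at (p, q) = (0.913929, -0.102431), (dp/dtau, dq/dtau) = (-0.646373, 0.966440); Gamma_ppp = 0.000000, Gamma_ppq = 0.000000, Gamma_pqq = 1.017214, Gamma_qpp = 0.000000, Gamma_qpq = -0.196615, Gamma_qqq = 0.000000; k1 = (-0.646373, 0.966440, -0.950085, -0.245644)
  k2: at (p, q) = (0.865451, -0.029948), (dp/dtau, dq/dtau) = (-0.717629, 0.948017); Gamma_ppp = 0.000000, Gamma_ppq = 0.000000, Gamma_pqq = 1.026910, Gamma_qpp = 0.000000, Gamma_qpq = -0.194759, Gamma_qqq = 0.000000; k2 = (-0.717629, 0.948017, -0.922921, -0.264999)
  k3: at (p, q) = (0.860106, -0.031330), (dp/dtau, dq/dtau) = (-0.715592, 0.946565); Gamma_ppp = 0.000000, Gamma_ppq = 0.000000, Gamma_pqq = 1.027979, Gamma_qpp = 0.000000, Gamma_qpq = -0.194557, Gamma_qqq = 0.000000; k3 = (-0.715592, 0.946565, -0.921055, -0.263568)
  k4: at (p, q) = (0.806590, 0.039553), (dp/dtau, dq/dtau) = (-0.784531, 0.926905); Gamma_ppp = 0.000000, Gamma_ppq = 0.000000, Gamma_pqq = 1.038682, Gamma_qpp = 0.000000, Gamma_qpq = -0.192552, Gamma_qqq = 0.000000; k4 = (-0.784531, 0.926905, -0.892387, -0.280042)
  Y <- Y + (h/6)(k1 + 2k2 + 2k3 + k4): p = 0.8065, q = 0.0396, dp/dtau = -0.7846, dq/dtau = 0.9269

Answer: p = 0.8065, q = 0.0396, dp/dtau = -0.7846, dq/dtau = 0.9269


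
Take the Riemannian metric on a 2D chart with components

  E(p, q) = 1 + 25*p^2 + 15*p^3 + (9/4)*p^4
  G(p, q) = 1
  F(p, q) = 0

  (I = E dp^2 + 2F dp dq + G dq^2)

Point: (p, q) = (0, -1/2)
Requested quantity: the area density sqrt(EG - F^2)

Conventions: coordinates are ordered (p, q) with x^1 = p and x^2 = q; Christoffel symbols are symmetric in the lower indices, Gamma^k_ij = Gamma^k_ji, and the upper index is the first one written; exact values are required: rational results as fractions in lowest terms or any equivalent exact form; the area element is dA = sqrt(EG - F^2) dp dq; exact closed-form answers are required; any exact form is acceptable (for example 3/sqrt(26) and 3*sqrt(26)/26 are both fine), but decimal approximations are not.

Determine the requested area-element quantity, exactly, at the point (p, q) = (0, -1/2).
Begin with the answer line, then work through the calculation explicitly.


Answer: sqrt(EG - F^2) = 1

E = 1, F = 0, G = 1; EG - F^2 = 1


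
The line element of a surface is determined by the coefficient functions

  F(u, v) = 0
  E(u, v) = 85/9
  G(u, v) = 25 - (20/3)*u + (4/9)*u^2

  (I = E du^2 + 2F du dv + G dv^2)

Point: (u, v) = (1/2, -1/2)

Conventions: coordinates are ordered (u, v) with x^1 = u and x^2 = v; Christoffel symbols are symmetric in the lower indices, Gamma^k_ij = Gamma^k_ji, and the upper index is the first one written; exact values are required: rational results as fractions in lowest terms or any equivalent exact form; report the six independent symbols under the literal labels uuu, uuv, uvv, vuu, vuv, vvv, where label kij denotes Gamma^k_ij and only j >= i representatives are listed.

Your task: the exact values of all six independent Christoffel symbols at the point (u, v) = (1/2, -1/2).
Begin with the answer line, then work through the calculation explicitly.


Answer: Gamma_uuu = 0, Gamma_uuv = 0, Gamma_uvv = 28/85, Gamma_vuu = 0, Gamma_vuv = -1/7, Gamma_vvv = 0

E = 85/9, F = 0, G = 196/9 at the point
E_u = 0, E_v = 0, F_u = 0, F_v = 0, G_u = -56/9, G_v = 0
EG - F^2 = 16660/81;  g^inv = (81/16660) * [[196/9, 0], [0, 85/9]]
first-kind symbols [ij,l] = (1/2)(d_i g_jl + d_j g_il - d_l g_ij): [uu,u] = E_u/2 = 0, [uu,v] = F_u - E_v/2 = 0, [uv,u] = E_v/2 = 0, [uv,v] = G_u/2 = -28/9, [vv,u] = F_v - G_u/2 = 28/9, [vv,v] = G_v/2 = 0
Gamma^u_ij = (G*[ij,u] - F*[ij,v])/(EG - F^2), Gamma^v_ij = (E*[ij,v] - F*[ij,u])/(EG - F^2)


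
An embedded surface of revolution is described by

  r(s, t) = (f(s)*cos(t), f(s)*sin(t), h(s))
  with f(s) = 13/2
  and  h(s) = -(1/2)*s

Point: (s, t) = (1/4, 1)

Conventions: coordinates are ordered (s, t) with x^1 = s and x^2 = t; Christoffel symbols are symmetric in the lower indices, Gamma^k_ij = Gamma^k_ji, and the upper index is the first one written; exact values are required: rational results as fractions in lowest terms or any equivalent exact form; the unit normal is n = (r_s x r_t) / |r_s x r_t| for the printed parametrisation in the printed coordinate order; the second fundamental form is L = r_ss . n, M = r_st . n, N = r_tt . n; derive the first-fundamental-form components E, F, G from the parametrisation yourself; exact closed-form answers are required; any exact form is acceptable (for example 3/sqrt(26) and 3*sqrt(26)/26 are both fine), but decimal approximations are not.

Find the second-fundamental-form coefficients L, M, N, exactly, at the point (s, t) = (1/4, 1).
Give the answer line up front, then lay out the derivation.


Answer: L = 0, M = 0, N = -13/2

f = 13/2, f' = 0, f'' = 0, h' = -1/2, h'' = 0
E = 1/4, F = 0, G = 169/4; answer radicand W^2 = 1/4
unnormalised second-form numerators: l = 0, m = 0, n = -13/4; L = l/sqrt(1/4), and similarly M = m/sqrt(W^2), N = n/sqrt(W^2)


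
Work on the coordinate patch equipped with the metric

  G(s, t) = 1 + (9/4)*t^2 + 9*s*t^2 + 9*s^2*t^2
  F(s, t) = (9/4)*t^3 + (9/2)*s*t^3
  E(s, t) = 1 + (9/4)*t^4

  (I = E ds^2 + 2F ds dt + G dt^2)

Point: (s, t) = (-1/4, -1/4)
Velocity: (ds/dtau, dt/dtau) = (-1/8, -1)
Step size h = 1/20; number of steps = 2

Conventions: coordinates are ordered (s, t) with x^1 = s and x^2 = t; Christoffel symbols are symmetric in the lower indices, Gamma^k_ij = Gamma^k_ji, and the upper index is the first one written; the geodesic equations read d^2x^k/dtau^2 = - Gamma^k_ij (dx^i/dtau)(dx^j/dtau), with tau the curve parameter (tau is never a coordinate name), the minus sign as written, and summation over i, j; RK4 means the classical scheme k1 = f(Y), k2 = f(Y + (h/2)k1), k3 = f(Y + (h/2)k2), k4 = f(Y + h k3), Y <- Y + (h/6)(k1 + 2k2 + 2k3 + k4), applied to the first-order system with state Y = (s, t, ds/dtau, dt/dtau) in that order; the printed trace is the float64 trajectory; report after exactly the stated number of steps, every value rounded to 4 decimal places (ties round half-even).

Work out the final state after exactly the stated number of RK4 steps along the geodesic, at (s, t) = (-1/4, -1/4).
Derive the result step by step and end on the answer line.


f(Y) = (ds/dtau, dt/dtau, -Gamma^s_ij Y'^i Y'^j, -Gamma^t_ij Y'^i Y'^j) with the Gammas evaluated at the stage position; h = 0.050000; intermediate values shown to 6 dp
step 0: s = -0.2500, t = -0.2500, ds/dtau = -0.1250, dt/dtau = -1.0000
step 1:
  k1: at (s, t) = (-0.250000, -0.250000), (ds/dtau, dt/dtau) = (-0.125000, -1.000000); Gamma_sss = 0.000000, Gamma_sst = -0.067353, Gamma_stt = 0.067353, Gamma_tss = 0.000000, Gamma_tst = 0.134705, Gamma_ttt = -0.134705; k1 = (-0.125000, -1.000000, -0.050514, 0.101029)
  k2: at (s, t) = (-0.253125, -0.275000), (ds/dtau, dt/dtau) = (-0.126263, -0.997474); Gamma_sss = 0.000000, Gamma_sst = -0.088762, Gamma_stt = 0.079684, Gamma_tss = 0.000000, Gamma_tst = 0.159368, Gamma_ttt = -0.143069; k2 = (-0.126263, -0.997474, -0.056924, 0.102204)
  k3: at (s, t) = (-0.253157, -0.274937), (ds/dtau, dt/dtau) = (-0.126423, -0.997445); Gamma_sss = 0.000000, Gamma_sst = -0.088704, Gamma_stt = 0.079640, Gamma_tss = 0.000000, Gamma_tst = 0.159280, Gamma_ttt = -0.143005; k3 = (-0.126423, -0.997445, -0.056863, 0.102104)
  k4: at (s, t) = (-0.256321, -0.299872), (ds/dtau, dt/dtau) = (-0.127843, -0.994895); Gamma_sss = 0.000000, Gamma_sst = -0.113805, Gamma_stt = 0.092479, Gamma_tss = 0.000000, Gamma_tst = 0.184958, Gamma_ttt = -0.150299; k4 = (-0.127843, -0.994895, -0.062587, 0.101718)
  Y <- Y + (h/6)(k1 + 2k2 + 2k3 + k4): s = -0.2563, t = -0.2999, ds/dtau = -0.1278, dt/dtau = -0.9949
step 2:
  k1: at (s, t) = (-0.256318, -0.299873), (ds/dtau, dt/dtau) = (-0.127839, -0.994905); Gamma_sss = 0.000000, Gamma_sst = -0.113806, Gamma_stt = 0.092480, Gamma_tss = 0.000000, Gamma_tst = 0.184961, Gamma_ttt = -0.150302; k1 = (-0.127839, -0.994905, -0.062591, 0.101725)
  k2: at (s, t) = (-0.259514, -0.324745), (ds/dtau, dt/dtau) = (-0.129404, -0.992362); Gamma_sss = 0.000000, Gamma_sst = -0.142709, Gamma_stt = 0.105681, Gamma_tss = 0.000000, Gamma_tst = 0.211362, Gamma_ttt = -0.156521; k2 = (-0.129404, -0.992362, -0.067421, 0.099855)
  k3: at (s, t) = (-0.259554, -0.324682), (ds/dtau, dt/dtau) = (-0.129524, -0.992409); Gamma_sss = 0.000000, Gamma_sst = -0.142633, Gamma_stt = 0.105628, Gamma_tss = 0.000000, Gamma_tst = 0.211257, Gamma_ttt = -0.156448; k3 = (-0.129524, -0.992409, -0.067362, 0.099772)
  k4: at (s, t) = (-0.262795, -0.349493), (ds/dtau, dt/dtau) = (-0.131207, -0.989917); Gamma_sss = 0.000000, Gamma_sst = -0.175367, Gamma_stt = 0.119023, Gamma_tss = 0.000000, Gamma_tst = 0.238047, Gamma_ttt = -0.161565; k4 = (-0.131207, -0.989917, -0.071081, 0.096487)
  Y <- Y + (h/6)(k1 + 2k2 + 2k3 + k4): s = -0.2628, t = -0.3495, ds/dtau = -0.1312, dt/dtau = -0.9899

Answer: s = -0.2628, t = -0.3495, ds/dtau = -0.1312, dt/dtau = -0.9899


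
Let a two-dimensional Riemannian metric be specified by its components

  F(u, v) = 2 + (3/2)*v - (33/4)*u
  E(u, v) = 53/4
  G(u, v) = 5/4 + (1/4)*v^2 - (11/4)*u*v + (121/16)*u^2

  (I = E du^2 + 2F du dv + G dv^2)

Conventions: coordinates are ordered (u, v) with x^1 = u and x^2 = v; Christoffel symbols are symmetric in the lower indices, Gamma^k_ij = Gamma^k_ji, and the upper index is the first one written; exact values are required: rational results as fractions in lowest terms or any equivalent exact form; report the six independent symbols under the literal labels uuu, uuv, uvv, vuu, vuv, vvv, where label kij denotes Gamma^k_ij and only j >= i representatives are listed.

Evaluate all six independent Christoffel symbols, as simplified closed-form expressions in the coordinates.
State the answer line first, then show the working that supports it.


Answer: Gamma_uuu = (-4356*u + 792*v + 1056)/(2057*u^2 - 748*u*v + 2112*u + 68*v^2 - 384*v + 804), Gamma_uuv = (3993*u^2 - 1452*u*v - 968*u + 132*v^2 + 176*v)/(2057*u^2 - 748*u*v + 2112*u + 68*v^2 - 384*v + 804), Gamma_uvv = (-14641*u^3 + 7986*u^2*v - 1452*u*v^2 - 1716*u + 88*v^3 + 312*v + 480)/(8228*u^2 - 2992*u*v + 8448*u + 272*v^2 - 1536*v + 3216), Gamma_vuu = -6996/(2057*u^2 - 748*u*v + 2112*u + 68*v^2 - 384*v + 804), Gamma_vuv = (6413*u - 1166*v)/(2057*u^2 - 748*u*v + 2112*u + 68*v^2 - 384*v + 804), Gamma_vvv = (-3993*u^2 + 1452*u*v + 594*u - 132*v^2 - 108*v - 192)/(2057*u^2 - 748*u*v + 2112*u + 68*v^2 - 384*v + 804)

E = 53/4; F = 2 + (3/2)*v - (33/4)*u; G = 5/4 + (1/4)*v^2 - (11/4)*u*v + (121/16)*u^2
Gamma^k_ij = (1/2) g^{kl} (d_i g_jl + d_j g_il - d_l g_ij), with g^inv = (1/(EG-F^2)) [[G, -F], [-F, E]]
first partials: E_u = 0, E_v = 0, F_u = -33/4, F_v = 3/2, G_u = -(11/4)*v + (121/8)*u, G_v = (1/2)*v - (11/4)*u
D = EG - F^2 = 201/16 - 6*v + 33*u + (17/16)*v^2 - (187/16)*u*v + (2057/64)*u^2
expanded: Gamma^u_uu = (G E_u - 2F F_u + F E_v)/(2D), Gamma^u_uv = (G E_v - F G_u)/(2D), Gamma^u_vv = (2G F_v - G G_u - F G_v)/(2D), Gamma^v_uu = (2E F_u - E E_v - F E_u)/(2D), Gamma^v_uv = (E G_u - F E_v)/(2D), Gamma^v_vv = (E G_v - 2F F_v + F G_u)/(2D); substitute and cancel common factors
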